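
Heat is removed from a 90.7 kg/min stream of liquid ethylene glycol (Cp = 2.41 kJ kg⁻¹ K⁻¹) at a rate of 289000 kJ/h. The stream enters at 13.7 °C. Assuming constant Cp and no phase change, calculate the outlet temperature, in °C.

Q = 289000 kJ/h = 4816.7 kJ/min
ΔT = Q/(ṁ·Cp) = 4816.7/(90.7×2.41) = 22.035 K
T_out = 13.7 − 22.035 = -8.3355 °C

T_out = -8.34 °C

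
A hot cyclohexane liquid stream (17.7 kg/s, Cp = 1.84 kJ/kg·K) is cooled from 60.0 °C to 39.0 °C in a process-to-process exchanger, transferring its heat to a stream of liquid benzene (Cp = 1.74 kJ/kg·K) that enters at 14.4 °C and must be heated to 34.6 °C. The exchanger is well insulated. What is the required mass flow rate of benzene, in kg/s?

ṁ_c = 19.5 kg/s

Heat released by hot stream: Q = 17.7 × 1.84 × (60.0 − 39.0) = 683.93 kJ/s
Energy balance on cold side (adiabatic exchanger): Q = ṁ_c·Cp_c·(T_c,out − T_c,in)
ṁ_c = 683.93 / [1.74 × (34.6 − 14.4)] = 19.459 kg/s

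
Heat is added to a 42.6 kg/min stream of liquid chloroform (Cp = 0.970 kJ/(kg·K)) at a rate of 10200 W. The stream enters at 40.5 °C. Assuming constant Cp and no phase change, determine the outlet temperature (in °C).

T_out = 55.3 °C

Q = 10200 W = 612 kJ/min
ΔT = Q/(ṁ·Cp) = 612/(42.6×0.970) = 14.811 K
T_out = 40.5 + 14.811 = 55.311 °C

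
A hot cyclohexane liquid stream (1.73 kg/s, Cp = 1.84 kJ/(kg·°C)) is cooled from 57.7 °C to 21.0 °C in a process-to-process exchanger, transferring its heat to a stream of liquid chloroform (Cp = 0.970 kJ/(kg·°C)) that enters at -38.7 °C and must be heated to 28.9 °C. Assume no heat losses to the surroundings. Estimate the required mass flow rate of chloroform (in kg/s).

ṁ_c = 1.78 kg/s

Heat released by hot stream: Q = 1.73 × 1.84 × (57.7 − 21.0) = 116.82 kJ/s
Energy balance on cold side (adiabatic exchanger): Q = ṁ_c·Cp_c·(T_c,out − T_c,in)
ṁ_c = 116.82 / [0.970 × (28.9 − -38.7)] = 1.7816 kg/s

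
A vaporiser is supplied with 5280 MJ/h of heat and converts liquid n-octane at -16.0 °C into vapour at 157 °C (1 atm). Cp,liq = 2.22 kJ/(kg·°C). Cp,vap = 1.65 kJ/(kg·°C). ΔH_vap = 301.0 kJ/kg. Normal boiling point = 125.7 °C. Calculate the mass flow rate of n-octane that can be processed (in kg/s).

ṁ = 2.20 kg/s

Δh = 2.22×(125.7−-16.0) + 301.0 + 1.65×(157−125.7) = 667.22 kJ/kg
Q = 5280 MJ/h = 1466.7 kJ/s = 1466.7 kJ/s
ṁ = Q/Δh = 1466.7 / 667.22 = 2.1982 kg/s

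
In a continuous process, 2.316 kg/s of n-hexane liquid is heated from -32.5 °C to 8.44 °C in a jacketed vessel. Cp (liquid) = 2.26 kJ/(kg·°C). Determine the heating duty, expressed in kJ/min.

Q = 12900 kJ/min

Q = ṁ·Cp·ΔT = 2.316 × 2.26 × (8.44 − -32.5) = 214.29 kJ/s
Heating duty = 12857 kJ/min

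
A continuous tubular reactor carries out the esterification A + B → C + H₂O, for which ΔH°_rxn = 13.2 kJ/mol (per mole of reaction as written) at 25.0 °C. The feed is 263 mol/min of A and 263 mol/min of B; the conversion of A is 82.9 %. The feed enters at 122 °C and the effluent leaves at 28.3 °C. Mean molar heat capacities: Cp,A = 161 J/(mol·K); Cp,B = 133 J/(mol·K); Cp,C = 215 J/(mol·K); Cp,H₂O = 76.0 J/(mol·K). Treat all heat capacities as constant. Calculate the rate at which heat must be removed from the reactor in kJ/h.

Q_out = 262000 kJ/h

Extent of reaction ξ = 0.829 × 263 = 218.03 mol/min
Reaction term: ξ·ΔH°_rxn = 218.03 × 13.2 = 2878 kJ/min
Sensible, feed 122→25 °C: -7500.2 kJ/min
Outlet flows (mol/min): A 44.973, B 44.973, C 218.03, H₂O 218.03
Sensible, products 25→28.3 °C: 253 kJ/min
Q = ΔH = -4369.3 kJ/min = -72.821 kW
Heat removed = 262160 kJ/h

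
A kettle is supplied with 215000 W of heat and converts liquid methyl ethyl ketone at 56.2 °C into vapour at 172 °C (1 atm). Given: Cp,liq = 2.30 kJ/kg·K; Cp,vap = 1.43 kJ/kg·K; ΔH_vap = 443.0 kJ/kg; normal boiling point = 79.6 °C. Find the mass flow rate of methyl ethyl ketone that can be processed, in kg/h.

Δh = 2.30×(79.6−56.2) + 443.0 + 1.43×(172−79.6) = 628.95 kJ/kg
Q = 215000 W = 215 kJ/s = 774000 kJ/h
ṁ = Q/Δh = 774000 / 628.95 = 1230.6 kg/h

ṁ = 1230 kg/h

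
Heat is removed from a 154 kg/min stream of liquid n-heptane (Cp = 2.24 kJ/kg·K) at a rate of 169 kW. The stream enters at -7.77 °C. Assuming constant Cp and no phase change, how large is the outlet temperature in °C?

Q = 169 kW = 10140 kJ/min
ΔT = Q/(ṁ·Cp) = 10140/(154×2.24) = 29.395 K
T_out = -7.77 − 29.395 = -37.165 °C

T_out = -37.2 °C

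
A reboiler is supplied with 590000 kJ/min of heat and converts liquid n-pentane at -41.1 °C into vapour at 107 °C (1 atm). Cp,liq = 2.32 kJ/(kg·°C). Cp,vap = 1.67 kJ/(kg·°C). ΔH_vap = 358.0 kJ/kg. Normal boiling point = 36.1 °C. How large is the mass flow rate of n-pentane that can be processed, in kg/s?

ṁ = 15.0 kg/s

Δh = 2.32×(36.1−-41.1) + 358.0 + 1.67×(107−36.1) = 655.51 kJ/kg
Q = 590000 kJ/min = 9833.3 kJ/s = 9833.3 kJ/s
ṁ = Q/Δh = 9833.3 / 655.51 = 15.001 kg/s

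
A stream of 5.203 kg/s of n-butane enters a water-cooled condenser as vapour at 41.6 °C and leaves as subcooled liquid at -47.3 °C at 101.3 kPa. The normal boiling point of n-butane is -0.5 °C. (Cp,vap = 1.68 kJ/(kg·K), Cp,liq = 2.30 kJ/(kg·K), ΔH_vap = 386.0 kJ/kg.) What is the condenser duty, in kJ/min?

vapour 41.6→-0.5 °C: -70.728 kJ/kg
condensation at -0.5 °C: -386 kJ/kg
liquid -0.5→-47.3 °C: -107.64 kJ/kg
Δh = -70.728 + -386 + -107.64 = -564.37 kJ/kg
Q = ṁ·Δh = 5.203 kg/s × -564.37 kJ/kg = -2936.4 kJ/s
|Q| = 2936.4 kW = 176180 kJ/min

Q_c = 176000 kJ/min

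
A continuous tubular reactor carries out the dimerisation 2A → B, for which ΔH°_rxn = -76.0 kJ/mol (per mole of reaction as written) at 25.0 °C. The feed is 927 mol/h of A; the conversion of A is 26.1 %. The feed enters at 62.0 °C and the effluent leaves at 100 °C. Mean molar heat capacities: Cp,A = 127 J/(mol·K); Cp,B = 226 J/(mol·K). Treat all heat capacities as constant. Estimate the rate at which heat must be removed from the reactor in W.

Q_out = 1380 W

Extent of reaction ξ = 0.261 × 927 / 2 = 120.97 mol/h
Reaction term: ξ·ΔH°_rxn = 120.97 × -76.0 = -9194 kJ/h
Sensible, feed 62.0→25 °C: -4356 kJ/h
Outlet flows (mol/h): A 685.05, B 120.97
Sensible, products 25→100 °C: 8575.6 kJ/h
Q = ΔH = -4974.3 kJ/h = -1.3818 kW
Heat removed = 1381.8 W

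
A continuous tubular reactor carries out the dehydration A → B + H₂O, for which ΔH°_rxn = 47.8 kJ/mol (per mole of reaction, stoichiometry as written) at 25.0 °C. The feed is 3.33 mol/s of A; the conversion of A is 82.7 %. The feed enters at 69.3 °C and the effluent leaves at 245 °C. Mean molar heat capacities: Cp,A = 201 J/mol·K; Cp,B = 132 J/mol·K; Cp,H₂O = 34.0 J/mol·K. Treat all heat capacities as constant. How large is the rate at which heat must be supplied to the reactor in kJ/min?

Q_in = 13700 kJ/min

Extent of reaction ξ = 0.827 × 3.33 = 2.7539 mol/s
Reaction term: ξ·ΔH°_rxn = 2.7539 × 47.8 = 131.64 kJ/s
Sensible, feed 69.3→25 °C: -29.651 kJ/s
Outlet flows (mol/s): A 0.57609, B 2.7539, H₂O 2.7539
Sensible, products 25→245 °C: 126.05 kJ/s
Q = ΔH = 228.03 kJ/s = 228.03 kW
Heat supplied = 13682 kJ/min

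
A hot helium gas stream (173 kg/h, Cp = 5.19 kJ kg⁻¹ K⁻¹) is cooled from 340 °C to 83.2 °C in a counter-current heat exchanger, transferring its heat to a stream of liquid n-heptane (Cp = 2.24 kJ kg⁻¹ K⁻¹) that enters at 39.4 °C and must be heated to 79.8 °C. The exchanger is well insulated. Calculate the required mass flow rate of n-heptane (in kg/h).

Heat released by hot stream: Q = 173 × 5.19 × (340 − 83.2) = 230570 kJ/h
Energy balance on cold side (adiabatic exchanger): Q = ṁ_c·Cp_c·(T_c,out − T_c,in)
ṁ_c = 230570 / [2.24 × (79.8 − 39.4)] = 2547.9 kg/h

ṁ_c = 2550 kg/h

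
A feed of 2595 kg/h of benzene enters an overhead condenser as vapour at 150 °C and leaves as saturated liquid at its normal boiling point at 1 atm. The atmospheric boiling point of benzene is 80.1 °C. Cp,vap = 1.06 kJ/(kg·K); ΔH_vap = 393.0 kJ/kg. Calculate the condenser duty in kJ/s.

Q_c = 337 kJ/s

vapour 150→80.1 °C: -74.094 kJ/kg
condensation at 80.1 °C: -393 kJ/kg
Δh = -74.094 + -393 = -467.09 kJ/kg
Q = ṁ·Δh = 2595 kg/h × -467.09 kJ/kg = -1.2121e+06 kJ/h
|Q| = 336.7 kW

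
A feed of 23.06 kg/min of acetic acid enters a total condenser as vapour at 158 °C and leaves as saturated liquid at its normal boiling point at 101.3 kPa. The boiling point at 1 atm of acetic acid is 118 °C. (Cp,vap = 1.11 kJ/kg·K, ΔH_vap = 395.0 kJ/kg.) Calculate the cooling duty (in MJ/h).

Q_c = 608 MJ/h

vapour 158→118 °C: -44.4 kJ/kg
condensation at 118 °C: -395 kJ/kg
Δh = -44.4 + -395 = -439.4 kJ/kg
Q = ṁ·Δh = 23.06 kg/min × -439.4 kJ/kg = -10133 kJ/min
|Q| = 168.88 kW = 607.95 MJ/h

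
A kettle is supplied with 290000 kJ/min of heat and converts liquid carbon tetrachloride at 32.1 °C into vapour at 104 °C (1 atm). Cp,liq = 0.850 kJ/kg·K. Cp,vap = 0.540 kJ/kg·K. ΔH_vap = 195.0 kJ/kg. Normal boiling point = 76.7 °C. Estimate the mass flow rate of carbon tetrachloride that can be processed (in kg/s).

Δh = 0.850×(76.7−32.1) + 195.0 + 0.540×(104−76.7) = 247.65 kJ/kg
Q = 290000 kJ/min = 4833.3 kJ/s = 4833.3 kJ/s
ṁ = Q/Δh = 4833.3 / 247.65 = 19.517 kg/s

ṁ = 19.5 kg/s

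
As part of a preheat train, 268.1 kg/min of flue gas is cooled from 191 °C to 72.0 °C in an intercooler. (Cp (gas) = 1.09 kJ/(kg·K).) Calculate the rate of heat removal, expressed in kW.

Q = ṁ·Cp·ΔT = 268.1 × 1.09 × (72.0 − 191) = -34775 kJ/min
Converting: 34775 / 60 s = 579.59 kW

Q_c = 580 kW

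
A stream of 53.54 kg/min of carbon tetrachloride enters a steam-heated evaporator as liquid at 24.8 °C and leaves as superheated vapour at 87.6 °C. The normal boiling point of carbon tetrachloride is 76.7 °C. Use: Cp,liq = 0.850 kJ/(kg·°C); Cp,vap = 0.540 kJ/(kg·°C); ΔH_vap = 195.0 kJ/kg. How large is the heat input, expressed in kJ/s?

Q = 219 kJ/s

liquid 24.8→76.7 °C: 44.115 kJ/kg
vaporisation at 76.7 °C: 195 kJ/kg
vapour 76.7→87.6 °C: 5.886 kJ/kg
Δh = 44.115 + 195 + 5.886 = 245 kJ/kg
Q = ṁ·Δh = 53.54 kg/min × 245 kJ/kg = 13117 kJ/min
|Q| = 218.62 kW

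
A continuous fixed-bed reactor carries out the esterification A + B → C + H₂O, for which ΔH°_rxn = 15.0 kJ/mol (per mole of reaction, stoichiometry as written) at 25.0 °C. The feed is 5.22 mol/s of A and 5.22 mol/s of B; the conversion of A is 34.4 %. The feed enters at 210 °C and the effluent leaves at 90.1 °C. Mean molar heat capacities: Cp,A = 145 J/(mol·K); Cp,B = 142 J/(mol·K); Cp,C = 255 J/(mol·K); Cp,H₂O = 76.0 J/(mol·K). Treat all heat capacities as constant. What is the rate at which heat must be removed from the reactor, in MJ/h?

Extent of reaction ξ = 0.344 × 5.22 = 1.7957 mol/s
Reaction term: ξ·ΔH°_rxn = 1.7957 × 15.0 = 26.935 kJ/s
Sensible, feed 210→25 °C: -277.16 kJ/s
Outlet flows (mol/s): A 3.4243, B 3.4243, C 1.7957, H₂O 1.7957
Sensible, products 25→90.1 °C: 102.67 kJ/s
Q = ΔH = -147.55 kJ/s = -147.55 kW
Heat removed = 531.17 MJ/h

Q_out = 531 MJ/h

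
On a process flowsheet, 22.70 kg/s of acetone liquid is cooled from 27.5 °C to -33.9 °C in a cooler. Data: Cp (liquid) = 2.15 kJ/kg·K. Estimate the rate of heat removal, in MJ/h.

Q_c = 10800 MJ/h

Q = ṁ·Cp·ΔT = 22.70 × 2.15 × (-33.9 − 27.5) = -2996.6 kJ/s
Cooling duty = 10788 MJ/h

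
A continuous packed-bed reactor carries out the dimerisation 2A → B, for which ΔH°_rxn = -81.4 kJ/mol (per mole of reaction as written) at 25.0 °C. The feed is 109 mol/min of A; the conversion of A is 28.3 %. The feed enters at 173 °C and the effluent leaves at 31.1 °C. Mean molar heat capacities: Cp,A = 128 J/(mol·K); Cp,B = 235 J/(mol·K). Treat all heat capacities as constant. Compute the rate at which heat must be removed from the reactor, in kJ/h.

Extent of reaction ξ = 0.283 × 109 / 2 = 15.423 mol/min
Reaction term: ξ·ΔH°_rxn = 15.423 × -81.4 = -1255.5 kJ/min
Sensible, feed 173→25 °C: -2064.9 kJ/min
Outlet flows (mol/min): A 78.153, B 15.423
Sensible, products 25→31.1 °C: 83.131 kJ/min
Q = ΔH = -3237.2 kJ/min = -53.954 kW
Heat removed = 194230 kJ/h

Q_out = 194000 kJ/h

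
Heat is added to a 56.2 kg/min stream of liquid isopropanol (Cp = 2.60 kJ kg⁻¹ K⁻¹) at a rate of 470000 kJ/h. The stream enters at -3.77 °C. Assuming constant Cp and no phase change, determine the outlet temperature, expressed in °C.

T_out = 49.8 °C

Q = 470000 kJ/h = 7833.3 kJ/min
ΔT = Q/(ṁ·Cp) = 7833.3/(56.2×2.60) = 53.609 K
T_out = -3.77 + 53.609 = 49.839 °C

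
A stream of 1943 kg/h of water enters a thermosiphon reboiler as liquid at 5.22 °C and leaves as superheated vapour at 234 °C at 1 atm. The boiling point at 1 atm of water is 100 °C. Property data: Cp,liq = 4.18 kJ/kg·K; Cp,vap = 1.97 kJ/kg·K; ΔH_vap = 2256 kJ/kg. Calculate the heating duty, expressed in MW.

liquid 5.22→100 °C: 396.18 kJ/kg
vaporisation at 100 °C: 2256 kJ/kg
vapour 100→234 °C: 263.98 kJ/kg
Δh = 396.18 + 2256 + 263.98 = 2916.2 kJ/kg
Q = ṁ·Δh = 1943 kg/h × 2916.2 kJ/kg = 5.6661e+06 kJ/h
|Q| = 1573.9 kW = 1.5739 MW

Q = 1.57 MW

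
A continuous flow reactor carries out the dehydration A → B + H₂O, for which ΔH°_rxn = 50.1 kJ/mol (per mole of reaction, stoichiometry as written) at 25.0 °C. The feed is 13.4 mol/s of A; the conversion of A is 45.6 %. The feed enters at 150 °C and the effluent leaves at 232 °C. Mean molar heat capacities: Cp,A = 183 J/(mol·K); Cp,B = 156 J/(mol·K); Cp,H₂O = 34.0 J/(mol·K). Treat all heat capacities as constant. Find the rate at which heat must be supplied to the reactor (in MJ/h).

Extent of reaction ξ = 0.456 × 13.4 = 6.1104 mol/s
Reaction term: ξ·ΔH°_rxn = 6.1104 × 50.1 = 306.13 kJ/s
Sensible, feed 150→25 °C: -306.53 kJ/s
Outlet flows (mol/s): A 7.2896, B 6.1104, H₂O 6.1104
Sensible, products 25→232 °C: 516.46 kJ/s
Q = ΔH = 516.07 kJ/s = 516.07 kW
Heat supplied = 1857.8 MJ/h

Q_in = 1860 MJ/h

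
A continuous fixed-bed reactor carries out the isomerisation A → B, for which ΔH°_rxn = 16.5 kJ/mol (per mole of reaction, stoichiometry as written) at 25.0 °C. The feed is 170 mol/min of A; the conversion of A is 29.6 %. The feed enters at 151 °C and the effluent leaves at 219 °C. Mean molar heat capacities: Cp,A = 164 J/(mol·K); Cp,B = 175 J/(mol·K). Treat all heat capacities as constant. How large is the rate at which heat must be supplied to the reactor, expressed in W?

Q_in = 47200 W

Extent of reaction ξ = 0.296 × 170 = 50.32 mol/min
Reaction term: ξ·ΔH°_rxn = 50.32 × 16.5 = 830.28 kJ/min
Sensible, feed 151→25 °C: -3512.9 kJ/min
Outlet flows (mol/min): A 119.68, B 50.32
Sensible, products 25→219 °C: 5516.1 kJ/min
Q = ΔH = 2833.5 kJ/min = 47.225 kW
Heat supplied = 47225 W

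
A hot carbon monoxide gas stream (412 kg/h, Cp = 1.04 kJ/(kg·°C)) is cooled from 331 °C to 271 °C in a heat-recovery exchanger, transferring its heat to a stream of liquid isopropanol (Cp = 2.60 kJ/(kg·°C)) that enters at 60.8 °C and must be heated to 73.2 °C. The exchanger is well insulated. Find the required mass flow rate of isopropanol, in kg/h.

Heat released by hot stream: Q = 412 × 1.04 × (331 − 271) = 25709 kJ/h
Energy balance on cold side (adiabatic exchanger): Q = ṁ_c·Cp_c·(T_c,out − T_c,in)
ṁ_c = 25709 / [2.60 × (73.2 − 60.8)] = 797.42 kg/h

ṁ_c = 797 kg/h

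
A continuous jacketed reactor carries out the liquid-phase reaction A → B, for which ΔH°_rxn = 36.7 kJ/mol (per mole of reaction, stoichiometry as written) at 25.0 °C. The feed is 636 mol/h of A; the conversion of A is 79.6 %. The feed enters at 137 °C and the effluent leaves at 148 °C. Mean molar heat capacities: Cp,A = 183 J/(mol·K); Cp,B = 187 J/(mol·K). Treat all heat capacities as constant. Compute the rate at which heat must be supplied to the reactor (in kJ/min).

Extent of reaction ξ = 0.796 × 636 = 506.26 mol/h
Reaction term: ξ·ΔH°_rxn = 506.26 × 36.7 = 18580 kJ/h
Sensible, feed 137→25 °C: -13035 kJ/h
Outlet flows (mol/h): A 129.74, B 506.26
Sensible, products 25→148 °C: 14565 kJ/h
Q = ΔH = 20109 kJ/h = 5.5858 kW
Heat supplied = 335.15 kJ/min

Q_in = 335 kJ/min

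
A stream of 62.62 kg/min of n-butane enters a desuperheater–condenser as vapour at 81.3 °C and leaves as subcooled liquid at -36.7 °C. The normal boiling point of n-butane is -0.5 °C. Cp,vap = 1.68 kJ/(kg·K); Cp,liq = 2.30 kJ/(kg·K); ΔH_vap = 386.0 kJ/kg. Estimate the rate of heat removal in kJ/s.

Q_c = 633 kJ/s

vapour 81.3→-0.5 °C: -137.42 kJ/kg
condensation at -0.5 °C: -386 kJ/kg
liquid -0.5→-36.7 °C: -83.26 kJ/kg
Δh = -137.42 + -386 + -83.26 = -606.68 kJ/kg
Q = ṁ·Δh = 62.62 kg/min × -606.68 kJ/kg = -37991 kJ/min
|Q| = 633.18 kW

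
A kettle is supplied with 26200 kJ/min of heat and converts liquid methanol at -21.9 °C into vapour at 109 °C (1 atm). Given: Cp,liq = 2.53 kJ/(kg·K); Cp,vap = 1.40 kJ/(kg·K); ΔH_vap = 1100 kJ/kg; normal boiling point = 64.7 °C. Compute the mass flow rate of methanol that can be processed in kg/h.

Δh = 2.53×(64.7−-21.9) + 1100 + 1.40×(109−64.7) = 1381.1 kJ/kg
Q = 26200 kJ/min = 436.67 kJ/s = 1.572e+06 kJ/h
ṁ = Q/Δh = 1.572e+06 / 1381.1 = 1138.2 kg/h

ṁ = 1140 kg/h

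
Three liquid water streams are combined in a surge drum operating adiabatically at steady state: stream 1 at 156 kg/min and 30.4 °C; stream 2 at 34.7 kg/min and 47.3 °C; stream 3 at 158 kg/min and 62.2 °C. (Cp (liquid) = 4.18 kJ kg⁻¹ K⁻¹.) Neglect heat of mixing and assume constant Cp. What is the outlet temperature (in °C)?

No heat crosses the boundary, so H_out = H_in.
Σ ṁᵢCp,ᵢTᵢ = 156×4.18×30.4 + 34.7×4.18×47.3 + 158×4.18×62.2 = 67763
Σ ṁᵢCp,ᵢ = 156×4.18 + 34.7×4.18 + 158×4.18 = 1457.6
T_out = 67763 / 1457.6 = 46.491 °C

T_out = 46.5 °C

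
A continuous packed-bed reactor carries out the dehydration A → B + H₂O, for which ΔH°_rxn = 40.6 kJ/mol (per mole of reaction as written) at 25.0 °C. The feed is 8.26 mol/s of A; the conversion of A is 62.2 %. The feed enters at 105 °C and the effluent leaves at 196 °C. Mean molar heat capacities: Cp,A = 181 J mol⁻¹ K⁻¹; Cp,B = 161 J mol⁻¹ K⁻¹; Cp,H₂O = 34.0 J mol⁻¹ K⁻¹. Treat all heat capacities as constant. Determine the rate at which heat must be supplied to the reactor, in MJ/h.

Q_in = 1280 MJ/h

Extent of reaction ξ = 0.622 × 8.26 = 5.1377 mol/s
Reaction term: ξ·ΔH°_rxn = 5.1377 × 40.6 = 208.59 kJ/s
Sensible, feed 105→25 °C: -119.6 kJ/s
Outlet flows (mol/s): A 3.1223, B 5.1377, H₂O 5.1377
Sensible, products 25→196 °C: 267.95 kJ/s
Q = ΔH = 356.94 kJ/s = 356.94 kW
Heat supplied = 1285 MJ/h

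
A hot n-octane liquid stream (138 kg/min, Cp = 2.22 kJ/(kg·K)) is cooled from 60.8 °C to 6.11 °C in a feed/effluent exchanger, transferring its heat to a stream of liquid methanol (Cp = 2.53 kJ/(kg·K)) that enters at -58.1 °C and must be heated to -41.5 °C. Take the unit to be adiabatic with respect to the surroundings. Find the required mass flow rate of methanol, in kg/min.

ṁ_c = 399 kg/min

Heat released by hot stream: Q = 138 × 2.22 × (60.8 − 6.11) = 16755 kJ/min
Energy balance on cold side (adiabatic exchanger): Q = ṁ_c·Cp_c·(T_c,out − T_c,in)
ṁ_c = 16755 / [2.53 × (-41.5 − -58.1)] = 398.94 kg/min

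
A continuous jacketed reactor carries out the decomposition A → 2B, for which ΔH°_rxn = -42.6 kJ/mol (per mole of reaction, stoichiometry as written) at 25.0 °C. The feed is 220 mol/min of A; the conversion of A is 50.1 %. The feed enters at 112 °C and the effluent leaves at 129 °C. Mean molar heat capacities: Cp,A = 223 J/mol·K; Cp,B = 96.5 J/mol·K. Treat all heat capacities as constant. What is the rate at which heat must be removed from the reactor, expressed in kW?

Extent of reaction ξ = 0.501 × 220 = 110.22 mol/min
Reaction term: ξ·ΔH°_rxn = 110.22 × -42.6 = -4695.4 kJ/min
Sensible, feed 112→25 °C: -4268.2 kJ/min
Outlet flows (mol/min): A 109.78, B 220.44
Sensible, products 25→129 °C: 4758.4 kJ/min
Q = ΔH = -4205.2 kJ/min = -70.087 kW
Heat removed = 70.087 kW

Q_out = 70.1 kW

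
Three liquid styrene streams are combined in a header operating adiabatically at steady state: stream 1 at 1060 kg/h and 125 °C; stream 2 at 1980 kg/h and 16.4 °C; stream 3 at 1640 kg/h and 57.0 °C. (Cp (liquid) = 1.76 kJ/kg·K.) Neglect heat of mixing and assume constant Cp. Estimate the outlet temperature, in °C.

T_out = 55.2 °C

Adiabatic, steady state ⇒ Σ ṁᵢCp,ᵢ(T_out − Tᵢ) = 0
T_out = Σ ṁᵢCp,ᵢTᵢ / Σ ṁᵢCp,ᵢ
      = 454880 / 8236.8 = 55.225 °C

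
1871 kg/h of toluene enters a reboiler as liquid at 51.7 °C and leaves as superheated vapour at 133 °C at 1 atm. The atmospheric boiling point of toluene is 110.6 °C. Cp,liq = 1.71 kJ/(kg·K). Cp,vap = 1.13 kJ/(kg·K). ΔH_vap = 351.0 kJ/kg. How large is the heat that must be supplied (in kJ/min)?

Q = 14900 kJ/min

liquid 51.7→110.6 °C: 100.72 kJ/kg
vaporisation at 110.6 °C: 351 kJ/kg
vapour 110.6→133 °C: 25.312 kJ/kg
Δh = 100.72 + 351 + 25.312 = 477.03 kJ/kg
Q = ṁ·Δh = 1871 kg/h × 477.03 kJ/kg = 892530 kJ/h
|Q| = 247.92 kW = 14875 kJ/min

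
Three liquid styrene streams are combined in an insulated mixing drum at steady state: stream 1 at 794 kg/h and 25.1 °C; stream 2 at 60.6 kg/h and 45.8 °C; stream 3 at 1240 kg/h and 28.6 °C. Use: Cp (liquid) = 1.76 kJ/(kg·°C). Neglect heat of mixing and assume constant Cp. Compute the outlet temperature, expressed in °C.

T_out = 27.8 °C

No heat crosses the boundary, so H_out = H_in.
T_out = Σ ṁᵢCp,ᵢTᵢ / Σ ṁᵢCp,ᵢ
      = 102380 / 3686.5 = 27.771 °C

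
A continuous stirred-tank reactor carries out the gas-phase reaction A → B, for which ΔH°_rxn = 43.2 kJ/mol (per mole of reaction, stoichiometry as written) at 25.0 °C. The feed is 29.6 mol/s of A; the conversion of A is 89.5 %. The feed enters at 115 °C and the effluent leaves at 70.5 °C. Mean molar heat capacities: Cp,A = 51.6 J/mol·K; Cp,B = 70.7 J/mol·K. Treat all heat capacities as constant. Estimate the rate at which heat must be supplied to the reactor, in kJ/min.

Q_in = 66000 kJ/min

Extent of reaction ξ = 0.895 × 29.6 = 26.492 mol/s
Reaction term: ξ·ΔH°_rxn = 26.492 × 43.2 = 1144.5 kJ/s
Sensible, feed 115→25 °C: -137.46 kJ/s
Outlet flows (mol/s): A 3.108, B 26.492
Sensible, products 25→70.5 °C: 92.518 kJ/s
Q = ΔH = 1099.5 kJ/s = 1099.5 kW
Heat supplied = 65971 kJ/min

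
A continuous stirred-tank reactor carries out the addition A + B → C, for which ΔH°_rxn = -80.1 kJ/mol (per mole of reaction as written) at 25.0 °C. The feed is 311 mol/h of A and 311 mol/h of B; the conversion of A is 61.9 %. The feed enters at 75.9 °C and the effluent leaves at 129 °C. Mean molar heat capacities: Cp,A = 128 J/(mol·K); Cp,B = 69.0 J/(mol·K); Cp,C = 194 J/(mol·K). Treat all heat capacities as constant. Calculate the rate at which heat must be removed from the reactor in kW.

Q_out = 3.40 kW

Extent of reaction ξ = 0.619 × 311 = 192.51 mol/h
Reaction term: ξ·ΔH°_rxn = 192.51 × -80.1 = -15420 kJ/h
Sensible, feed 75.9→25 °C: -3118.5 kJ/h
Outlet flows (mol/h): A 118.49, B 118.49, C 192.51
Sensible, products 25→129 °C: 6311.7 kJ/h
Q = ΔH = -12227 kJ/h = -3.3963 kW
Heat removed = 3.3963 kW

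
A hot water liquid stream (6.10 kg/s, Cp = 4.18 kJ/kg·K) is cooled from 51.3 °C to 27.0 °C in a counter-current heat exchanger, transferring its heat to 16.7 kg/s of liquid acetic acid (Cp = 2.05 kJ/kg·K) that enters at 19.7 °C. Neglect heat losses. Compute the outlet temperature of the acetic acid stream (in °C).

Heat released by hot stream: Q = 6.10 × 4.18 × (51.3 − 27.0) = 619.6 kJ/s
Energy balance on cold side (adiabatic exchanger): Q = ṁ_c·Cp_c·(T_c,out − T_c,in)
T_c,out = 19.7 + 619.6/(16.7 × 2.05) = 37.798 °C

T_c,out = 37.8 °C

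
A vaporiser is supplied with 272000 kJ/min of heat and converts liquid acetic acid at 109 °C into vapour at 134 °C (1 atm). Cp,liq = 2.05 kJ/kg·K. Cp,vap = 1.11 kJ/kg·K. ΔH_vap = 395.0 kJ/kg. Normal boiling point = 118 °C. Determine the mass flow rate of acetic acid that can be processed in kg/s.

ṁ = 10.5 kg/s

Δh = 2.05×(118−109) + 395.0 + 1.11×(134−118) = 431.21 kJ/kg
Q = 272000 kJ/min = 4533.3 kJ/s = 4533.3 kJ/s
ṁ = Q/Δh = 4533.3 / 431.21 = 10.513 kg/s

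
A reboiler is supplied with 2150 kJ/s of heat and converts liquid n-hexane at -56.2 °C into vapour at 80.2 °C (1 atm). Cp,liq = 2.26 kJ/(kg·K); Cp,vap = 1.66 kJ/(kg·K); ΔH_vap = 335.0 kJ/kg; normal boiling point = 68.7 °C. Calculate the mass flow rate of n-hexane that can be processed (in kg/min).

Δh = 2.26×(68.7−-56.2) + 335.0 + 1.66×(80.2−68.7) = 636.36 kJ/kg
Q = 2150 kJ/s = 2150 kJ/s = 129000 kJ/min
ṁ = Q/Δh = 129000 / 636.36 = 202.71 kg/min

ṁ = 203 kg/min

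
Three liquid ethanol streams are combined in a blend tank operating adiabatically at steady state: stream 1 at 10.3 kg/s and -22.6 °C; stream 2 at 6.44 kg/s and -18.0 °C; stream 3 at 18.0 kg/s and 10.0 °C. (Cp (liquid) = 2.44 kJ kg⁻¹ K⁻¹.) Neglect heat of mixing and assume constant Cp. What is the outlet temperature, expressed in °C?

No heat crosses the boundary, so H_out = H_in.
T_out = Σ ṁᵢCp,ᵢTᵢ / Σ ṁᵢCp,ᵢ
      = -411.63 / 84.766 = -4.8561 °C

T_out = -4.86 °C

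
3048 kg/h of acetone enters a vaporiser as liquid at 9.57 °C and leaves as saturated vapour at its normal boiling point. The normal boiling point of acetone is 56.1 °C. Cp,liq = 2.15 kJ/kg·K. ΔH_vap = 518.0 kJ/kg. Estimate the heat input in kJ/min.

liquid 9.57→56.1 °C: 100.04 kJ/kg
vaporisation at 56.1 °C: 518 kJ/kg
Δh = 100.04 + 518 = 618.04 kJ/kg
Q = ṁ·Δh = 3048 kg/h × 618.04 kJ/kg = 1.8838e+06 kJ/h
|Q| = 523.27 kW = 31396 kJ/min

Q = 31400 kJ/min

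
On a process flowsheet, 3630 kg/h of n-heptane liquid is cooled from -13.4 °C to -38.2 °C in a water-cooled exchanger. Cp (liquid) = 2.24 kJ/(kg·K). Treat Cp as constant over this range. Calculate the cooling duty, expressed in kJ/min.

Q = ṁ·Cp·ΔT = 3630 × 2.24 × (-38.2 − -13.4) = -201650 kJ/h
Converting: 201650 / 3600 s = 56.015 kW
Cooling duty = 3360.9 kJ/min

Q_c = 3360 kJ/min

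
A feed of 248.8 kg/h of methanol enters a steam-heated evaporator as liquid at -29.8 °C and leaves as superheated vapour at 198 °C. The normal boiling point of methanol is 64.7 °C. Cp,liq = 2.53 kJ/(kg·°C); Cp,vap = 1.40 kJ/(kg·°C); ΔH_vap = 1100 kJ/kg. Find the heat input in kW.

liquid -29.8→64.7 °C: 239.08 kJ/kg
vaporisation at 64.7 °C: 1100 kJ/kg
vapour 64.7→198 °C: 186.62 kJ/kg
Δh = 239.08 + 1100 + 186.62 = 1525.7 kJ/kg
Q = ṁ·Δh = 248.8 kg/h × 1525.7 kJ/kg = 379600 kJ/h
|Q| = 105.44 kW

Q = 105 kW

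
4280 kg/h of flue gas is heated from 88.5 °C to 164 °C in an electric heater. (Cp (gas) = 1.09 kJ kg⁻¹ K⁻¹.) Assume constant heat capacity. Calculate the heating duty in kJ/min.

Q = ṁ·Cp·ΔT = 4280 × 1.09 × (164 − 88.5) = 352220 kJ/h
Converting: 352220 / 3600 s = 97.84 kW
Heating duty = 5870.4 kJ/min

Q = 5870 kJ/min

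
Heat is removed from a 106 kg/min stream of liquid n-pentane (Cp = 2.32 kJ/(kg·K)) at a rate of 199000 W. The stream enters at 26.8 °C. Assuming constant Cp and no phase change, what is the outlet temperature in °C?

T_out = -21.8 °C

Q = 199000 W = 11940 kJ/min
ΔT = Q/(ṁ·Cp) = 11940/(106×2.32) = 48.552 K
T_out = 26.8 − 48.552 = -21.752 °C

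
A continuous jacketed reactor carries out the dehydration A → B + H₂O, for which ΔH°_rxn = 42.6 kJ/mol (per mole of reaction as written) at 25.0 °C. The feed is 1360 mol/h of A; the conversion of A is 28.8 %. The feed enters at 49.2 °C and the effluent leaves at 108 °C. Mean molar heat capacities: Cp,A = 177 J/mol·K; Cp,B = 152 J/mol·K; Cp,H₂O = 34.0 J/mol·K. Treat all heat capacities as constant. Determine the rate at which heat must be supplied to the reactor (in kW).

Extent of reaction ξ = 0.288 × 1360 = 391.68 mol/h
Reaction term: ξ·ΔH°_rxn = 391.68 × 42.6 = 16686 kJ/h
Sensible, feed 49.2→25 °C: -5825.4 kJ/h
Outlet flows (mol/h): A 968.32, B 391.68, H₂O 391.68
Sensible, products 25→108 °C: 20272 kJ/h
Q = ΔH = 31132 kJ/h = 8.6479 kW
Heat supplied = 8.6479 kW

Q_in = 8.65 kW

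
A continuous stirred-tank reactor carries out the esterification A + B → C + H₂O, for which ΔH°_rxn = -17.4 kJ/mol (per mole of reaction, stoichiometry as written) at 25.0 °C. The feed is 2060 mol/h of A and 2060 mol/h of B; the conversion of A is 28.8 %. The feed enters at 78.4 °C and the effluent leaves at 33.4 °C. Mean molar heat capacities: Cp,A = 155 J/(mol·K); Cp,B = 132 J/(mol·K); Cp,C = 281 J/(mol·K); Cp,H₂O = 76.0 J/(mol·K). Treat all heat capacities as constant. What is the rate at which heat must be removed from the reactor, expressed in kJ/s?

Extent of reaction ξ = 0.288 × 2060 = 593.28 mol/h
Reaction term: ξ·ΔH°_rxn = 593.28 × -17.4 = -10323 kJ/h
Sensible, feed 78.4→25 °C: -31571 kJ/h
Outlet flows (mol/h): A 1466.7, B 1466.7, C 593.28, H₂O 593.28
Sensible, products 25→33.4 °C: 5315.1 kJ/h
Q = ΔH = -36579 kJ/h = -10.161 kW
Heat removed = 10.161 kJ/s

Q_out = 10.2 kJ/s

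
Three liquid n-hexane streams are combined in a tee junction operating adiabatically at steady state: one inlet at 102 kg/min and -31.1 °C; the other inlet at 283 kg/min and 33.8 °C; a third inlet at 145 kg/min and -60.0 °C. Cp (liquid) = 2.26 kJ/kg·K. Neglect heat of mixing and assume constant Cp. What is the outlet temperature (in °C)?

Energy balance with Q = 0: Σ ṁᵢCp,ᵢ(T_out − Tᵢ) = 0
T_out = Σ ṁᵢCp,ᵢTᵢ / Σ ṁᵢCp,ᵢ
      = -5213.4 / 1197.8 = -4.3525 °C

T_out = -4.35 °C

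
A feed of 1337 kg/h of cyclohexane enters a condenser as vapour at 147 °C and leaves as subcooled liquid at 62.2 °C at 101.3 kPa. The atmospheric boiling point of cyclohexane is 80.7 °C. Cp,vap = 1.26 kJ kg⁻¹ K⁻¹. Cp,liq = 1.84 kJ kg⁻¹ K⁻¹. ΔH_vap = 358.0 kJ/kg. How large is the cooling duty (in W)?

Q_c = 177000 W

vapour 147→80.7 °C: -83.538 kJ/kg
condensation at 80.7 °C: -358 kJ/kg
liquid 80.7→62.2 °C: -34.04 kJ/kg
Δh = -83.538 + -358 + -34.04 = -475.58 kJ/kg
Q = ṁ·Δh = 1337 kg/h × -475.58 kJ/kg = -635850 kJ/h
|Q| = 176.62 kW = 176620 W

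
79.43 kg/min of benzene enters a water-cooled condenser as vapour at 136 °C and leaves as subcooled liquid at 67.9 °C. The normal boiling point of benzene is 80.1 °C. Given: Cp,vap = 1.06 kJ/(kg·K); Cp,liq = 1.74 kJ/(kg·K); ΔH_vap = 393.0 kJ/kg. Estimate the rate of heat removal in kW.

vapour 136→80.1 °C: -59.254 kJ/kg
condensation at 80.1 °C: -393 kJ/kg
liquid 80.1→67.9 °C: -21.228 kJ/kg
Δh = -59.254 + -393 + -21.228 = -473.48 kJ/kg
Q = ṁ·Δh = 79.43 kg/min × -473.48 kJ/kg = -37609 kJ/min
|Q| = 626.81 kW

Q_c = 627 kW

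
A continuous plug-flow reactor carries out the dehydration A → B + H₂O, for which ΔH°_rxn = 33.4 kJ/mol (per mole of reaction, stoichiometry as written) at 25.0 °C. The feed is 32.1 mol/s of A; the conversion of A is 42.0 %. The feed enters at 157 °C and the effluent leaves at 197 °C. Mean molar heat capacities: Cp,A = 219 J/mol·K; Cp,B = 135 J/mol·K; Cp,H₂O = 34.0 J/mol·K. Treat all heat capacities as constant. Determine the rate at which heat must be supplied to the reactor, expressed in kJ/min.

Q_in = 36900 kJ/min

Extent of reaction ξ = 0.420 × 32.1 = 13.482 mol/s
Reaction term: ξ·ΔH°_rxn = 13.482 × 33.4 = 450.3 kJ/s
Sensible, feed 157→25 °C: -927.95 kJ/s
Outlet flows (mol/s): A 18.618, B 13.482, H₂O 13.482
Sensible, products 25→197 °C: 1093.2 kJ/s
Q = ΔH = 615.55 kJ/s = 615.55 kW
Heat supplied = 36933 kJ/min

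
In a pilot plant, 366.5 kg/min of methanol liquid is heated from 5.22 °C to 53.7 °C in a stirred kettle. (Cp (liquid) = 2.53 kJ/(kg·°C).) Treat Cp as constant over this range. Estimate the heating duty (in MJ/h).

Q = ṁ·Cp·ΔT = 366.5 × 2.53 × (53.7 − 5.22) = 44953 kJ/min
Converting: 44953 / 60 s = 749.21 kW
Heating duty = 2697.2 MJ/h

Q = 2700 MJ/h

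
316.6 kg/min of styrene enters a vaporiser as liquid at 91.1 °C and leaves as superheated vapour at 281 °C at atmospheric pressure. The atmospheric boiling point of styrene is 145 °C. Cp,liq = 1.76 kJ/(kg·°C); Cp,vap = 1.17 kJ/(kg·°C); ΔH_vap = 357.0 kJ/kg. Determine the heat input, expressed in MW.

Q = 3.22 MW

liquid 91.1→145 °C: 94.864 kJ/kg
vaporisation at 145 °C: 357 kJ/kg
vapour 145→281 °C: 159.12 kJ/kg
Δh = 94.864 + 357 + 159.12 = 610.98 kJ/kg
Q = ṁ·Δh = 316.6 kg/min × 610.98 kJ/kg = 193440 kJ/min
|Q| = 3224 kW = 3.224 MW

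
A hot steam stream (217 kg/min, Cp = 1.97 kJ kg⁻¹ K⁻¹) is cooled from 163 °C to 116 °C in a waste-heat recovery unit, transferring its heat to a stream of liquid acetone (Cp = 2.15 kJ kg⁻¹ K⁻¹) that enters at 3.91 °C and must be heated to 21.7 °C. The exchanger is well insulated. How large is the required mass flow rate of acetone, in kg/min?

Heat released by hot stream: Q = 217 × 1.97 × (163 − 116) = 20092 kJ/min
Energy balance on cold side (adiabatic exchanger): Q = ṁ_c·Cp_c·(T_c,out − T_c,in)
ṁ_c = 20092 / [2.15 × (21.7 − 3.91)] = 525.3 kg/min

ṁ_c = 525 kg/min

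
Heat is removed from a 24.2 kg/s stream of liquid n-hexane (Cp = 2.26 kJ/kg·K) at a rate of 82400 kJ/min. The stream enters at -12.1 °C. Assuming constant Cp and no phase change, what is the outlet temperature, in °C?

Q = 82400 kJ/min = 1373.3 kJ/s
ΔT = Q/(ṁ·Cp) = 1373.3/(24.2×2.26) = 25.11 K
T_out = -12.1 − 25.11 = -37.21 °C

T_out = -37.2 °C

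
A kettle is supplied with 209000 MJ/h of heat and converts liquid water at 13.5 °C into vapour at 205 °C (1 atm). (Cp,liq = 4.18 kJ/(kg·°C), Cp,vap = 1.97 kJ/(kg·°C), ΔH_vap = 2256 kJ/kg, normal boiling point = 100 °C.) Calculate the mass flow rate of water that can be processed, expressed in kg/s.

Δh = 4.18×(100−13.5) + 2256 + 1.97×(205−100) = 2824.4 kJ/kg
Q = 209000 MJ/h = 58056 kJ/s = 58056 kJ/s
ṁ = Q/Δh = 58056 / 2824.4 = 20.555 kg/s

ṁ = 20.6 kg/s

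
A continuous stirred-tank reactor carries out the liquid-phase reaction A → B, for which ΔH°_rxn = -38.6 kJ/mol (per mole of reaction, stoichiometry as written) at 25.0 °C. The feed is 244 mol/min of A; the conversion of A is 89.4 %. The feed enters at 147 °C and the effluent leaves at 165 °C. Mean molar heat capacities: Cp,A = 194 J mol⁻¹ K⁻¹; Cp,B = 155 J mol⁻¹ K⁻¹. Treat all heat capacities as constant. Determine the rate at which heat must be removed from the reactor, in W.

Extent of reaction ξ = 0.894 × 244 = 218.14 mol/min
Reaction term: ξ·ΔH°_rxn = 218.14 × -38.6 = -8420 kJ/min
Sensible, feed 147→25 °C: -5775 kJ/min
Outlet flows (mol/min): A 25.864, B 218.14
Sensible, products 25→165 °C: 5436 kJ/min
Q = ΔH = -8759 kJ/min = -145.98 kW
Heat removed = 145980 W

Q_out = 146000 W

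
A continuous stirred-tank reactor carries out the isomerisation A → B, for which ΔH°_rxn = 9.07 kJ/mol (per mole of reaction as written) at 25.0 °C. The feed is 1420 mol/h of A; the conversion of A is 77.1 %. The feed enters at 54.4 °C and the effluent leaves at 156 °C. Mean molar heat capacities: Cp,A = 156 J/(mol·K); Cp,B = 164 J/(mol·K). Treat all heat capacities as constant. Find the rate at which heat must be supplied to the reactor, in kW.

Q_in = 9.33 kW

Extent of reaction ξ = 0.771 × 1420 = 1094.8 mol/h
Reaction term: ξ·ΔH°_rxn = 1094.8 × 9.07 = 9930 kJ/h
Sensible, feed 54.4→25 °C: -6512.7 kJ/h
Outlet flows (mol/h): A 325.18, B 1094.8
Sensible, products 25→156 °C: 30166 kJ/h
Q = ΔH = 33584 kJ/h = 9.3288 kW
Heat supplied = 9.3288 kW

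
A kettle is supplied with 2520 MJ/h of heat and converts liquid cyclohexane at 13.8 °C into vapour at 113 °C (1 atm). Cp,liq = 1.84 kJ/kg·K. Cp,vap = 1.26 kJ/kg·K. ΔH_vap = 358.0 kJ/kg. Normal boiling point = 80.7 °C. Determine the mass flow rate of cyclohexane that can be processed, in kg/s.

Δh = 1.84×(80.7−13.8) + 358.0 + 1.26×(113−80.7) = 521.79 kJ/kg
Q = 2520 MJ/h = 700 kJ/s = 700 kJ/s
ṁ = Q/Δh = 700 / 521.79 = 1.3415 kg/s

ṁ = 1.34 kg/s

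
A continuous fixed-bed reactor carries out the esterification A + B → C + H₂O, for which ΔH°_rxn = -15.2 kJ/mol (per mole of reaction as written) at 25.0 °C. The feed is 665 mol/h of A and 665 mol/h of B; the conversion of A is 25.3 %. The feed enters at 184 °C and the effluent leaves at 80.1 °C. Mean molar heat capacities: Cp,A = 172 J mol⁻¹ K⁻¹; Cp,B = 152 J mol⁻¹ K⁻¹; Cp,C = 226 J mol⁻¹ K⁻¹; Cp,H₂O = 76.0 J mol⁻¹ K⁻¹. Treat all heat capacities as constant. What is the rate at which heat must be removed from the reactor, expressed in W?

Extent of reaction ξ = 0.253 × 665 = 168.25 mol/h
Reaction term: ξ·ΔH°_rxn = 168.25 × -15.2 = -2557.3 kJ/h
Sensible, feed 184→25 °C: -34258 kJ/h
Outlet flows (mol/h): A 496.75, B 496.75, C 168.25, H₂O 168.25
Sensible, products 25→80.1 °C: 11668 kJ/h
Q = ΔH = -25148 kJ/h = -6.9854 kW
Heat removed = 6985.4 W

Q_out = 6990 W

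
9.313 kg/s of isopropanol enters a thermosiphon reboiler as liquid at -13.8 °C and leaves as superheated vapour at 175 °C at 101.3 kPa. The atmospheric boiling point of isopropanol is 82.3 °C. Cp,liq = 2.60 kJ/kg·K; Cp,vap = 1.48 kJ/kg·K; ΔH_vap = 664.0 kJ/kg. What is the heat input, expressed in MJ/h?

liquid -13.8→82.3 °C: 249.86 kJ/kg
vaporisation at 82.3 °C: 664 kJ/kg
vapour 82.3→175 °C: 137.2 kJ/kg
Δh = 249.86 + 664 + 137.2 = 1051.1 kJ/kg
Q = ṁ·Δh = 9.313 kg/s × 1051.1 kJ/kg = 9788.5 kJ/s
|Q| = 9788.5 kW = 35239 MJ/h

Q = 35200 MJ/h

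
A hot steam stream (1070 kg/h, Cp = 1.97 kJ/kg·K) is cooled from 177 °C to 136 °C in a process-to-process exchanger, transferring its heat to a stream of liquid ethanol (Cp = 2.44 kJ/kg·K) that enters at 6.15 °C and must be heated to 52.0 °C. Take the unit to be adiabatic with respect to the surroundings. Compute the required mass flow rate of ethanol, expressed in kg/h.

Heat released by hot stream: Q = 1070 × 1.97 × (177 − 136) = 86424 kJ/h
Energy balance on cold side (adiabatic exchanger): Q = ṁ_c·Cp_c·(T_c,out − T_c,in)
ṁ_c = 86424 / [2.44 × (52.0 − 6.15)] = 772.51 kg/h

ṁ_c = 773 kg/h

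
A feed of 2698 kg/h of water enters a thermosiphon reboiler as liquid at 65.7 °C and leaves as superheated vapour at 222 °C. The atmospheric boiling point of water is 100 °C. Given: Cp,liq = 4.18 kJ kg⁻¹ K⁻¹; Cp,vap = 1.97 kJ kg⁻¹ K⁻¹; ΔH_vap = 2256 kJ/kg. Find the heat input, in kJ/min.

liquid 65.7→100 °C: 143.37 kJ/kg
vaporisation at 100 °C: 2256 kJ/kg
vapour 100→222 °C: 240.34 kJ/kg
Δh = 143.37 + 2256 + 240.34 = 2639.7 kJ/kg
Q = ṁ·Δh = 2698 kg/h × 2639.7 kJ/kg = 7.1219e+06 kJ/h
|Q| = 1978.3 kW = 118700 kJ/min

Q = 119000 kJ/min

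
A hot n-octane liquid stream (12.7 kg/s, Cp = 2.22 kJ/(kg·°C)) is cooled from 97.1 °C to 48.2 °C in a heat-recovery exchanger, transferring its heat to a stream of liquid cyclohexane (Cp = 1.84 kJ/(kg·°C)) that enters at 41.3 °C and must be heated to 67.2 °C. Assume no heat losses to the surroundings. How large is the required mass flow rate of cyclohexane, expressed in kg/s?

Heat released by hot stream: Q = 12.7 × 2.22 × (97.1 − 48.2) = 1378.7 kJ/s
Energy balance on cold side (adiabatic exchanger): Q = ṁ_c·Cp_c·(T_c,out − T_c,in)
ṁ_c = 1378.7 / [1.84 × (67.2 − 41.3)] = 28.93 kg/s

ṁ_c = 28.9 kg/s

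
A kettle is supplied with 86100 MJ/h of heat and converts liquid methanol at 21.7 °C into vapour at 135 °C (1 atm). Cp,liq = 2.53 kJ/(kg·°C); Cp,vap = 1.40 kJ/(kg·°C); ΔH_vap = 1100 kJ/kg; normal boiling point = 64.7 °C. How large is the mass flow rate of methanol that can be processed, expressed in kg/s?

Δh = 2.53×(64.7−21.7) + 1100 + 1.40×(135−64.7) = 1307.2 kJ/kg
Q = 86100 MJ/h = 23917 kJ/s = 23917 kJ/s
ṁ = Q/Δh = 23917 / 1307.2 = 18.296 kg/s

ṁ = 18.3 kg/s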